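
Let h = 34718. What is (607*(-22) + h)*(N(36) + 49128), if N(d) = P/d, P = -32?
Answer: 9445964416/9 ≈ 1.0496e+9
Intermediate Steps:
N(d) = -32/d
(607*(-22) + h)*(N(36) + 49128) = (607*(-22) + 34718)*(-32/36 + 49128) = (-13354 + 34718)*(-32*1/36 + 49128) = 21364*(-8/9 + 49128) = 21364*(442144/9) = 9445964416/9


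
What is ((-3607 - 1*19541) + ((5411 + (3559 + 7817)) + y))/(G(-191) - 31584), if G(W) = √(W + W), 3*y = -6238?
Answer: 133289744/498774719 + 25321*I*√382/2992648314 ≈ 0.26723 + 0.00016537*I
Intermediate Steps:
y = -6238/3 (y = (⅓)*(-6238) = -6238/3 ≈ -2079.3)
G(W) = √2*√W (G(W) = √(2*W) = √2*√W)
((-3607 - 1*19541) + ((5411 + (3559 + 7817)) + y))/(G(-191) - 31584) = ((-3607 - 1*19541) + ((5411 + (3559 + 7817)) - 6238/3))/(√2*√(-191) - 31584) = ((-3607 - 19541) + ((5411 + 11376) - 6238/3))/(√2*(I*√191) - 31584) = (-23148 + (16787 - 6238/3))/(I*√382 - 31584) = (-23148 + 44123/3)/(-31584 + I*√382) = -25321/(3*(-31584 + I*√382))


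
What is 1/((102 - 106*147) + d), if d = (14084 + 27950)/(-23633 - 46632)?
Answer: -70265/1087744234 ≈ -6.4597e-5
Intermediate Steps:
d = -42034/70265 (d = 42034/(-70265) = 42034*(-1/70265) = -42034/70265 ≈ -0.59822)
1/((102 - 106*147) + d) = 1/((102 - 106*147) - 42034/70265) = 1/((102 - 15582) - 42034/70265) = 1/(-15480 - 42034/70265) = 1/(-1087744234/70265) = -70265/1087744234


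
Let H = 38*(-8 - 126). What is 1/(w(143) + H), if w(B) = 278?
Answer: -1/4814 ≈ -0.00020773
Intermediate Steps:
H = -5092 (H = 38*(-134) = -5092)
1/(w(143) + H) = 1/(278 - 5092) = 1/(-4814) = -1/4814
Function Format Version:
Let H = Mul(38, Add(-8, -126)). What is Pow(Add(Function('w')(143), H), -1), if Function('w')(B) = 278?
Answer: Rational(-1, 4814) ≈ -0.00020773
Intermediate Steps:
H = -5092 (H = Mul(38, -134) = -5092)
Pow(Add(Function('w')(143), H), -1) = Pow(Add(278, -5092), -1) = Pow(-4814, -1) = Rational(-1, 4814)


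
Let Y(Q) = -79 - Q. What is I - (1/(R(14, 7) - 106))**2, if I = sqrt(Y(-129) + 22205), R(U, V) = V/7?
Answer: -1/11025 + sqrt(22255) ≈ 149.18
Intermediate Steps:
R(U, V) = V/7 (R(U, V) = V*(1/7) = V/7)
I = sqrt(22255) (I = sqrt((-79 - 1*(-129)) + 22205) = sqrt((-79 + 129) + 22205) = sqrt(50 + 22205) = sqrt(22255) ≈ 149.18)
I - (1/(R(14, 7) - 106))**2 = sqrt(22255) - (1/((1/7)*7 - 106))**2 = sqrt(22255) - (1/(1 - 106))**2 = sqrt(22255) - (1/(-105))**2 = sqrt(22255) - (-1/105)**2 = sqrt(22255) - 1*1/11025 = sqrt(22255) - 1/11025 = -1/11025 + sqrt(22255)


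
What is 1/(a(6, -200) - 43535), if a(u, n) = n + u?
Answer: -1/43729 ≈ -2.2868e-5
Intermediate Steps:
1/(a(6, -200) - 43535) = 1/((-200 + 6) - 43535) = 1/(-194 - 43535) = 1/(-43729) = -1/43729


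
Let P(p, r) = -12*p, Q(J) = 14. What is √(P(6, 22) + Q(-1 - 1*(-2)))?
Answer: I*√58 ≈ 7.6158*I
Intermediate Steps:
√(P(6, 22) + Q(-1 - 1*(-2))) = √(-12*6 + 14) = √(-72 + 14) = √(-58) = I*√58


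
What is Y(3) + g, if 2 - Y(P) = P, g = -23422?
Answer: -23423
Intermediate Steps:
Y(P) = 2 - P
Y(3) + g = (2 - 1*3) - 23422 = (2 - 3) - 23422 = -1 - 23422 = -23423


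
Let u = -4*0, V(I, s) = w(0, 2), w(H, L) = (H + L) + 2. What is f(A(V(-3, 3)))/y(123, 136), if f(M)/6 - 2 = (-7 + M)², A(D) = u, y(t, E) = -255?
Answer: -6/5 ≈ -1.2000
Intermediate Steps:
w(H, L) = 2 + H + L
V(I, s) = 4 (V(I, s) = 2 + 0 + 2 = 4)
u = 0
A(D) = 0
f(M) = 12 + 6*(-7 + M)²
f(A(V(-3, 3)))/y(123, 136) = (12 + 6*(-7 + 0)²)/(-255) = (12 + 6*(-7)²)*(-1/255) = (12 + 6*49)*(-1/255) = (12 + 294)*(-1/255) = 306*(-1/255) = -6/5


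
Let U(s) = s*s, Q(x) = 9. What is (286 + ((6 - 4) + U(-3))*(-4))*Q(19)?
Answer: 2178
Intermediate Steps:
U(s) = s²
(286 + ((6 - 4) + U(-3))*(-4))*Q(19) = (286 + ((6 - 4) + (-3)²)*(-4))*9 = (286 + (2 + 9)*(-4))*9 = (286 + 11*(-4))*9 = (286 - 44)*9 = 242*9 = 2178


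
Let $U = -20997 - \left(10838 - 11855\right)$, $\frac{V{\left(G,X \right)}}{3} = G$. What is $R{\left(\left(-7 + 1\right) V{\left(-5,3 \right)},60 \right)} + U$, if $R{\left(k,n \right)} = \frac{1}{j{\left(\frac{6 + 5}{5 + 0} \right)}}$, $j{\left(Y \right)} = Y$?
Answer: $- \frac{219775}{11} \approx -19980.0$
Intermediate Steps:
$V{\left(G,X \right)} = 3 G$
$R{\left(k,n \right)} = \frac{5}{11}$ ($R{\left(k,n \right)} = \frac{1}{\left(6 + 5\right) \frac{1}{5 + 0}} = \frac{1}{11 \cdot \frac{1}{5}} = \frac{1}{\frac{11}{5}} = \frac{5}{11}$)
$U = -19980$ ($U = -20997 - \left(10838 - 11855\right) = -20997 - -1017 = -20997 + 1017 = -19980$)
$R{\left(\left(-7 + 1\right) V{\left(-5,3 \right)},60 \right)} + U = \frac{5}{11} - 19980 = - \frac{219775}{11}$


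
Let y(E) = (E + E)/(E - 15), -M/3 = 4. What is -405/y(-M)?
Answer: 405/8 ≈ 50.625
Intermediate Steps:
M = -12 (M = -3*4 = -12)
y(E) = 2*E/(-15 + E) (y(E) = (2*E)/(-15 + E) = 2*E/(-15 + E))
-405/y(-M) = -405/(2*(-1*(-12))/(-15 - 1*(-12))) = -405/(2*12/(-15 + 12)) = -405/(2*12/(-3)) = -405/(2*12*(-⅓)) = -405/(-8) = -405*(-⅛) = 405/8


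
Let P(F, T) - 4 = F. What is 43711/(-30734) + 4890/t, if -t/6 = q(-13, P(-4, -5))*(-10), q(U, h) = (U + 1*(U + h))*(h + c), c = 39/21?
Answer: -32308065/10388092 ≈ -3.1101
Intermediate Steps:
c = 13/7 (c = 39*(1/21) = 13/7 ≈ 1.8571)
P(F, T) = 4 + F
q(U, h) = (13/7 + h)*(h + 2*U) (q(U, h) = (U + 1*(U + h))*(h + 13/7) = (U + (U + h))*(13/7 + h) = (h + 2*U)*(13/7 + h) = (13/7 + h)*(h + 2*U))
t = -20280/7 (t = -6*((4 - 4)² + 13*(4 - 4)/7 + (26/7)*(-13) + 2*(-13)*(4 - 4))*(-10) = -6*(0² + (13/7)*0 - 338/7 + 2*(-13)*0)*(-10) = -6*(0 + 0 - 338/7 + 0)*(-10) = -(-2028)*(-10)/7 = -6*3380/7 = -20280/7 ≈ -2897.1)
43711/(-30734) + 4890/t = 43711/(-30734) + 4890/(-20280/7) = 43711*(-1/30734) + 4890*(-7/20280) = -43711/30734 - 1141/676 = -32308065/10388092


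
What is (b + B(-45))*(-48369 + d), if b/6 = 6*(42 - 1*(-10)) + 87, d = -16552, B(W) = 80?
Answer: -160614554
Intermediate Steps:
b = 2394 (b = 6*(6*(42 - 1*(-10)) + 87) = 6*(6*(42 + 10) + 87) = 6*(6*52 + 87) = 6*(312 + 87) = 6*399 = 2394)
(b + B(-45))*(-48369 + d) = (2394 + 80)*(-48369 - 16552) = 2474*(-64921) = -160614554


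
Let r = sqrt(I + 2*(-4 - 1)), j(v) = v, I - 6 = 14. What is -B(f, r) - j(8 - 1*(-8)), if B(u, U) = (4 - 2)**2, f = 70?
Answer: -20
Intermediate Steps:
I = 20 (I = 6 + 14 = 20)
r = sqrt(10) (r = sqrt(20 + 2*(-4 - 1)) = sqrt(20 + 2*(-5)) = sqrt(20 - 10) = sqrt(10) ≈ 3.1623)
B(u, U) = 4 (B(u, U) = 2**2 = 4)
-B(f, r) - j(8 - 1*(-8)) = -1*4 - (8 - 1*(-8)) = -4 - (8 + 8) = -4 - 1*16 = -4 - 16 = -20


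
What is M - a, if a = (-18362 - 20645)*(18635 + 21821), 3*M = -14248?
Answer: 4734187328/3 ≈ 1.5781e+9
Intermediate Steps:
M = -14248/3 (M = (⅓)*(-14248) = -14248/3 ≈ -4749.3)
a = -1578067192 (a = -39007*40456 = -1578067192)
M - a = -14248/3 - 1*(-1578067192) = -14248/3 + 1578067192 = 4734187328/3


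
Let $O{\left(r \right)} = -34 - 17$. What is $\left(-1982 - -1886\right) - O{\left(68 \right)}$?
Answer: $-45$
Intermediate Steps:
$O{\left(r \right)} = -51$
$\left(-1982 - -1886\right) - O{\left(68 \right)} = \left(-1982 - -1886\right) - -51 = \left(-1982 + 1886\right) + 51 = -96 + 51 = -45$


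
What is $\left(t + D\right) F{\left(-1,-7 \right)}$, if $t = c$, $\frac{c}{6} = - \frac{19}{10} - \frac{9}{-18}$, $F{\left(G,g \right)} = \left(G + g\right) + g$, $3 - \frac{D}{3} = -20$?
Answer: $-909$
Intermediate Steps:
$D = 69$ ($D = 9 - -60 = 9 + 60 = 69$)
$F{\left(G,g \right)} = G + 2 g$
$c = - \frac{42}{5}$ ($c = 6 \left(- \frac{19}{10} - \frac{9}{-18}\right) = 6 \left(\left(-19\right) \frac{1}{10} - - \frac{1}{2}\right) = 6 \left(- \frac{19}{10} + \frac{1}{2}\right) = 6 \left(- \frac{7}{5}\right) = - \frac{42}{5} \approx -8.4$)
$t = - \frac{42}{5} \approx -8.4$
$\left(t + D\right) F{\left(-1,-7 \right)} = \left(- \frac{42}{5} + 69\right) \left(-1 + 2 \left(-7\right)\right) = \frac{303 \left(-1 - 14\right)}{5} = \frac{303}{5} \left(-15\right) = -909$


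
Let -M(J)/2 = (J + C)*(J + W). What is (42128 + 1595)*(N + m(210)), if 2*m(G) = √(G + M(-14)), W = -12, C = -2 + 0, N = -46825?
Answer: -2047329475 + 43723*I*√622/2 ≈ -2.0473e+9 + 5.4522e+5*I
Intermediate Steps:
C = -2
M(J) = -2*(-12 + J)*(-2 + J) (M(J) = -2*(J - 2)*(J - 12) = -2*(-2 + J)*(-12 + J) = -2*(-12 + J)*(-2 + J))
m(G) = √(-832 + G)/2 (m(G) = √(G + (-48 - 2*(-14)² + 28*(-14)))/2 = √(G + (-48 - 2*196 - 392))/2 = √(G + (-48 - 392 - 392))/2 = √(G - 832)/2 = √(-832 + G)/2)
(42128 + 1595)*(N + m(210)) = (42128 + 1595)*(-46825 + √(-832 + 210)/2) = 43723*(-46825 + √(-622)/2) = 43723*(-46825 + (I*√622)/2) = 43723*(-46825 + I*√622/2) = -2047329475 + 43723*I*√622/2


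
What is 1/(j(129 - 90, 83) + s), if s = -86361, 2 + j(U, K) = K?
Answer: -1/86280 ≈ -1.1590e-5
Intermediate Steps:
j(U, K) = -2 + K
1/(j(129 - 90, 83) + s) = 1/((-2 + 83) - 86361) = 1/(81 - 86361) = 1/(-86280) = -1/86280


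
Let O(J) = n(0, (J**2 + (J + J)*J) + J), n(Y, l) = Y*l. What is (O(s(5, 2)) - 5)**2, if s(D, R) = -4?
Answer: 25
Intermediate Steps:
O(J) = 0 (O(J) = 0*((J**2 + (J + J)*J) + J) = 0*((J**2 + (2*J)*J) + J) = 0*((J**2 + 2*J**2) + J) = 0*(3*J**2 + J) = 0*(J + 3*J**2) = 0)
(O(s(5, 2)) - 5)**2 = (0 - 5)**2 = (-5)**2 = 25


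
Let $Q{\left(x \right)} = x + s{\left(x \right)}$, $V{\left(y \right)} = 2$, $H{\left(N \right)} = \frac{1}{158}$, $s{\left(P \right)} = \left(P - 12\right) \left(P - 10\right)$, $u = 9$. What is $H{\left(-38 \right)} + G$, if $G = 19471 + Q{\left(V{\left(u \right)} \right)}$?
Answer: $\frac{3089375}{158} \approx 19553.0$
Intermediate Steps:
$s{\left(P \right)} = \left(-12 + P\right) \left(-10 + P\right)$
$H{\left(N \right)} = \frac{1}{158}$
$Q{\left(x \right)} = 120 + x^{2} - 21 x$ ($Q{\left(x \right)} = x + \left(120 + x^{2} - 22 x\right) = 120 + x^{2} - 21 x$)
$G = 19553$ ($G = 19471 + \left(120 + 2^{2} - 42\right) = 19471 + \left(120 + 4 - 42\right) = 19471 + 82 = 19553$)
$H{\left(-38 \right)} + G = \frac{1}{158} + 19553 = \frac{3089375}{158}$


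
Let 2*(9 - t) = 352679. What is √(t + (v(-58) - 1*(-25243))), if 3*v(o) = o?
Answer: I*√5439846/6 ≈ 388.72*I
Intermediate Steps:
t = -352661/2 (t = 9 - ½*352679 = 9 - 352679/2 = -352661/2 ≈ -1.7633e+5)
v(o) = o/3
√(t + (v(-58) - 1*(-25243))) = √(-352661/2 + ((⅓)*(-58) - 1*(-25243))) = √(-352661/2 + (-58/3 + 25243)) = √(-352661/2 + 75671/3) = √(-906641/6) = I*√5439846/6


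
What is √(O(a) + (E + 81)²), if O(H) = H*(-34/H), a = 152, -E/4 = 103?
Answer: √109527 ≈ 330.95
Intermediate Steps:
E = -412 (E = -4*103 = -412)
O(H) = -34
√(O(a) + (E + 81)²) = √(-34 + (-412 + 81)²) = √(-34 + (-331)²) = √(-34 + 109561) = √109527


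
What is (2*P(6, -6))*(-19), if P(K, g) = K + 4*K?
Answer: -1140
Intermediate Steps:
P(K, g) = 5*K
(2*P(6, -6))*(-19) = (2*(5*6))*(-19) = (2*30)*(-19) = 60*(-19) = -1140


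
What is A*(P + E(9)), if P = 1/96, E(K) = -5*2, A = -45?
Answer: 14385/32 ≈ 449.53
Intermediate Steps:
E(K) = -10
P = 1/96 ≈ 0.010417
A*(P + E(9)) = -45*(1/96 - 10) = -45*(-959/96) = 14385/32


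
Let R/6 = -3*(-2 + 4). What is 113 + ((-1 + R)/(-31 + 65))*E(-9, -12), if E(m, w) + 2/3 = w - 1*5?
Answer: 13487/102 ≈ 132.23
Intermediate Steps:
E(m, w) = -17/3 + w (E(m, w) = -⅔ + (w - 1*5) = -⅔ + (w - 5) = -⅔ + (-5 + w) = -17/3 + w)
R = -36 (R = 6*(-3*(-2 + 4)) = 6*(-3*2) = 6*(-6) = -36)
113 + ((-1 + R)/(-31 + 65))*E(-9, -12) = 113 + ((-1 - 36)/(-31 + 65))*(-17/3 - 12) = 113 - 37/34*(-53/3) = 113 + 1961/102 = 13487/102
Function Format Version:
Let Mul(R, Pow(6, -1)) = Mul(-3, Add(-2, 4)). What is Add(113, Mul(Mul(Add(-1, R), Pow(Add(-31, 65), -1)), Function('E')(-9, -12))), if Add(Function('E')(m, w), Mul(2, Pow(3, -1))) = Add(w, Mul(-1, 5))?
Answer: Rational(13487, 102) ≈ 132.23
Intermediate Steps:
Function('E')(m, w) = Add(Rational(-17, 3), w) (Function('E')(m, w) = Add(Rational(-2, 3), Add(w, Mul(-1, 5))) = Add(Rational(-2, 3), Add(w, -5)) = Add(Rational(-2, 3), Add(-5, w)) = Add(Rational(-17, 3), w))
R = -36 (R = Mul(6, Mul(-3, Add(-2, 4))) = Mul(6, Mul(-3, 2)) = Mul(6, -6) = -36)
Add(113, Mul(Mul(Add(-1, R), Pow(Add(-31, 65), -1)), Function('E')(-9, -12))) = Add(113, Mul(Mul(Add(-1, -36), Pow(Add(-31, 65), -1)), Add(Rational(-17, 3), -12))) = Add(113, Mul(Mul(-37, Pow(34, -1)), Rational(-53, 3))) = Add(113, Mul(Mul(-37, Rational(1, 34)), Rational(-53, 3))) = Add(113, Mul(Rational(-37, 34), Rational(-53, 3))) = Add(113, Rational(1961, 102)) = Rational(13487, 102)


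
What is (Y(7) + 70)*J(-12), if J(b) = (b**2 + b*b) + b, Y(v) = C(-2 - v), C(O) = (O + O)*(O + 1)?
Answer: 59064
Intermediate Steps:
C(O) = 2*O*(1 + O) (C(O) = (2*O)*(1 + O) = 2*O*(1 + O))
Y(v) = 2*(-1 - v)*(-2 - v) (Y(v) = 2*(-2 - v)*(1 + (-2 - v)) = 2*(-2 - v)*(-1 - v) = 2*(-1 - v)*(-2 - v))
J(b) = b + 2*b**2 (J(b) = (b**2 + b**2) + b = 2*b**2 + b = b + 2*b**2)
(Y(7) + 70)*J(-12) = (2*(1 + 7)*(2 + 7) + 70)*(-12*(1 + 2*(-12))) = (2*8*9 + 70)*(-12*(1 - 24)) = (144 + 70)*(-12*(-23)) = 214*276 = 59064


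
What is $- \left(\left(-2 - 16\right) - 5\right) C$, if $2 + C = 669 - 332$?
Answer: $7705$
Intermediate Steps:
$C = 335$ ($C = -2 + \left(669 - 332\right) = -2 + 337 = 335$)
$- \left(\left(-2 - 16\right) - 5\right) C = - \left(\left(-2 - 16\right) - 5\right) 335 = - \left(-18 - 5\right) 335 = - \left(-23\right) 335 = \left(-1\right) \left(-7705\right) = 7705$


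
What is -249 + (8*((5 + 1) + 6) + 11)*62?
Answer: 6385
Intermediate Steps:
-249 + (8*((5 + 1) + 6) + 11)*62 = -249 + (8*(6 + 6) + 11)*62 = -249 + (8*12 + 11)*62 = -249 + (96 + 11)*62 = -249 + 107*62 = -249 + 6634 = 6385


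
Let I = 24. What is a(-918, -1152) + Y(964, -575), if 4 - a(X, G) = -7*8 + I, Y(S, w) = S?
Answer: 1000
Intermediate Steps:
a(X, G) = 36 (a(X, G) = 4 - (-7*8 + 24) = 4 - (-56 + 24) = 4 - 1*(-32) = 4 + 32 = 36)
a(-918, -1152) + Y(964, -575) = 36 + 964 = 1000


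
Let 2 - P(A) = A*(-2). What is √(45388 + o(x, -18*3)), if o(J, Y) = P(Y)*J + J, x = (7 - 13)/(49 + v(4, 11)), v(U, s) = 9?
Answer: 19*√105763/29 ≈ 213.07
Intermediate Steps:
P(A) = 2 + 2*A (P(A) = 2 - A*(-2) = 2 - (-2)*A = 2 + 2*A)
x = -3/29 (x = (7 - 13)/(49 + 9) = -6/58 = -6*1/58 = -3/29 ≈ -0.10345)
o(J, Y) = J + J*(2 + 2*Y) (o(J, Y) = (2 + 2*Y)*J + J = J*(2 + 2*Y) + J = J + J*(2 + 2*Y))
√(45388 + o(x, -18*3)) = √(45388 - 3*(3 + 2*(-18*3))/29) = √(45388 - 3*(3 + 2*(-54))/29) = √(45388 - 3*(3 - 108)/29) = √(45388 - 3/29*(-105)) = √(45388 + 315/29) = √(1316567/29) = 19*√105763/29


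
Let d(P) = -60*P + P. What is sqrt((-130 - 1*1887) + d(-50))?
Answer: sqrt(933) ≈ 30.545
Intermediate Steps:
d(P) = -59*P
sqrt((-130 - 1*1887) + d(-50)) = sqrt((-130 - 1*1887) - 59*(-50)) = sqrt((-130 - 1887) + 2950) = sqrt(-2017 + 2950) = sqrt(933)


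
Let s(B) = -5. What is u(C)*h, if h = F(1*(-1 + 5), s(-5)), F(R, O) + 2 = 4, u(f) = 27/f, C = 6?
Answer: 9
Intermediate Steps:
F(R, O) = 2 (F(R, O) = -2 + 4 = 2)
h = 2
u(C)*h = (27/6)*2 = (27*(⅙))*2 = (9/2)*2 = 9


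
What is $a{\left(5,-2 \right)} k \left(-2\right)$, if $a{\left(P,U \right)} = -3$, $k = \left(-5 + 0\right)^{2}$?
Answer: $150$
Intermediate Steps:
$k = 25$ ($k = \left(-5\right)^{2} = 25$)
$a{\left(5,-2 \right)} k \left(-2\right) = \left(-3\right) 25 \left(-2\right) = \left(-75\right) \left(-2\right) = 150$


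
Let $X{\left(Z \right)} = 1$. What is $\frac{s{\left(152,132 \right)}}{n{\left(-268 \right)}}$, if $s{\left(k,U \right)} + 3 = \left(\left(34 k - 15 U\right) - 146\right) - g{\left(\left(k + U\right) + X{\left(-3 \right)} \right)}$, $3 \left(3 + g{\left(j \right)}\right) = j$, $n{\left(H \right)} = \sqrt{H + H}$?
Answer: $- \frac{2947 i \sqrt{134}}{268} \approx - 127.29 i$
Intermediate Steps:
$n{\left(H \right)} = \sqrt{2} \sqrt{H}$ ($n{\left(H \right)} = \sqrt{2 H} = \sqrt{2} \sqrt{H}$)
$g{\left(j \right)} = -3 + \frac{j}{3}$
$s{\left(k,U \right)} = - \frac{439}{3} - \frac{46 U}{3} + \frac{101 k}{3}$ ($s{\left(k,U \right)} = -3 - \left(143 - 34 k + 15 U + \frac{\left(k + U\right) + 1}{3}\right) = -3 - \left(143 - 34 k + 15 U + \frac{\left(U + k\right) + 1}{3}\right) = -3 - \left(143 - 34 k + 15 U + \frac{1 + U + k}{3}\right) = -3 - \left(\frac{430}{3} - \frac{101 k}{3} + \frac{46 U}{3}\right) = - \frac{439}{3} - \frac{46 U}{3} + \frac{101 k}{3}$)
$\frac{s{\left(152,132 \right)}}{n{\left(-268 \right)}} = \frac{- \frac{439}{3} - 2024 + \frac{101}{3} \cdot 152}{\sqrt{2} \sqrt{-268}} = \frac{- \frac{439}{3} - 2024 + \frac{15352}{3}}{\sqrt{2} \cdot 2 i \sqrt{67}} = \frac{2947}{2 i \sqrt{134}} = 2947 \left(- \frac{i \sqrt{134}}{268}\right) = - \frac{2947 i \sqrt{134}}{268}$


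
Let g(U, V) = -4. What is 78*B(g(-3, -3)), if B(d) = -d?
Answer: 312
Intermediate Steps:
78*B(g(-3, -3)) = 78*(-1*(-4)) = 78*4 = 312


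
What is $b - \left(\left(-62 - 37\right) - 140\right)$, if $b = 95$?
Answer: $334$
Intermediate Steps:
$b - \left(\left(-62 - 37\right) - 140\right) = 95 - \left(\left(-62 - 37\right) - 140\right) = 95 - \left(-99 - 140\right) = 95 - -239 = 95 + 239 = 334$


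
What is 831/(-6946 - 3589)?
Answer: -831/10535 ≈ -0.078880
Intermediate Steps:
831/(-6946 - 3589) = 831/(-10535) = -1/10535*831 = -831/10535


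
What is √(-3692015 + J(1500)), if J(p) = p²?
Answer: I*√1442015 ≈ 1200.8*I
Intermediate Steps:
√(-3692015 + J(1500)) = √(-3692015 + 1500²) = √(-3692015 + 2250000) = √(-1442015) = I*√1442015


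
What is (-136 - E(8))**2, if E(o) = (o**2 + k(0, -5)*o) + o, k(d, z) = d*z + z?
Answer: 28224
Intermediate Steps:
k(d, z) = z + d*z
E(o) = o**2 - 4*o (E(o) = (o**2 + (-5*(1 + 0))*o) + o = (o**2 + (-5*1)*o) + o = (o**2 - 5*o) + o = o**2 - 4*o)
(-136 - E(8))**2 = (-136 - 8*(-4 + 8))**2 = (-136 - 8*4)**2 = (-136 - 1*32)**2 = (-136 - 32)**2 = (-168)**2 = 28224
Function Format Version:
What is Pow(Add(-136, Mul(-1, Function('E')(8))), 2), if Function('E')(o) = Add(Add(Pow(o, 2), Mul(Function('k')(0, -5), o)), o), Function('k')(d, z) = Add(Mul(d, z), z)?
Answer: 28224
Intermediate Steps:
Function('k')(d, z) = Add(z, Mul(d, z))
Function('E')(o) = Add(Pow(o, 2), Mul(-4, o)) (Function('E')(o) = Add(Add(Pow(o, 2), Mul(Mul(-5, Add(1, 0)), o)), o) = Add(Add(Pow(o, 2), Mul(Mul(-5, 1), o)), o) = Add(Add(Pow(o, 2), Mul(-5, o)), o) = Add(Pow(o, 2), Mul(-4, o)))
Pow(Add(-136, Mul(-1, Function('E')(8))), 2) = Pow(Add(-136, Mul(-1, Mul(8, Add(-4, 8)))), 2) = Pow(Add(-136, Mul(-1, Mul(8, 4))), 2) = Pow(Add(-136, Mul(-1, 32)), 2) = Pow(Add(-136, -32), 2) = Pow(-168, 2) = 28224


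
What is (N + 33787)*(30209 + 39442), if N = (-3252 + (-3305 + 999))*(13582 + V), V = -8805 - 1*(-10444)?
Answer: -5890004148681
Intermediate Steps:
V = 1639 (V = -8805 + 10444 = 1639)
N = -84598318 (N = (-3252 + (-3305 + 999))*(13582 + 1639) = (-3252 - 2306)*15221 = -5558*15221 = -84598318)
(N + 33787)*(30209 + 39442) = (-84598318 + 33787)*(30209 + 39442) = -84564531*69651 = -5890004148681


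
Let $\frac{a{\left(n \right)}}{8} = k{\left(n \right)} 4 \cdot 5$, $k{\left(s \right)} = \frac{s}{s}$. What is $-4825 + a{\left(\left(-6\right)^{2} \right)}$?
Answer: $-4665$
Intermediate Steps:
$k{\left(s \right)} = 1$
$a{\left(n \right)} = 160$ ($a{\left(n \right)} = 8 \cdot 1 \cdot 4 \cdot 5 = 8 \cdot 4 \cdot 5 = 8 \cdot 20 = 160$)
$-4825 + a{\left(\left(-6\right)^{2} \right)} = -4825 + 160 = -4665$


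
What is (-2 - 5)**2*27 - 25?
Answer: 1298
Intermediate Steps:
(-2 - 5)**2*27 - 25 = (-7)**2*27 - 25 = 49*27 - 25 = 1323 - 25 = 1298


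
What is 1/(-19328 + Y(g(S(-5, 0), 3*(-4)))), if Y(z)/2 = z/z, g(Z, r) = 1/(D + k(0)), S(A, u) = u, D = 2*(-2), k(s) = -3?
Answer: -1/19326 ≈ -5.1744e-5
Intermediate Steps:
D = -4
g(Z, r) = -⅐ (g(Z, r) = 1/(-4 - 3) = 1/(-7) = -⅐)
Y(z) = 2 (Y(z) = 2*(z/z) = 2*1 = 2)
1/(-19328 + Y(g(S(-5, 0), 3*(-4)))) = 1/(-19328 + 2) = 1/(-19326) = -1/19326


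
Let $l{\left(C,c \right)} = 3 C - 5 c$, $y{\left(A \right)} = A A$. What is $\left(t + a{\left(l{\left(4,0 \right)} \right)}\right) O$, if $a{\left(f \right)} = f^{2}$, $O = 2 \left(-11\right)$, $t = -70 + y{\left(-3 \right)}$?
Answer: $-1826$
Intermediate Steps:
$y{\left(A \right)} = A^{2}$
$l{\left(C,c \right)} = - 5 c + 3 C$
$t = -61$ ($t = -70 + \left(-3\right)^{2} = -70 + 9 = -61$)
$O = -22$
$\left(t + a{\left(l{\left(4,0 \right)} \right)}\right) O = \left(-61 + \left(\left(-5\right) 0 + 3 \cdot 4\right)^{2}\right) \left(-22\right) = \left(-61 + \left(0 + 12\right)^{2}\right) \left(-22\right) = \left(-61 + 12^{2}\right) \left(-22\right) = \left(-61 + 144\right) \left(-22\right) = 83 \left(-22\right) = -1826$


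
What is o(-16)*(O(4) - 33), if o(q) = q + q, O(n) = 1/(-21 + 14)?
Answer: 7424/7 ≈ 1060.6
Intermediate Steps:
O(n) = -⅐ (O(n) = 1/(-7) = -⅐)
o(q) = 2*q
o(-16)*(O(4) - 33) = (2*(-16))*(-⅐ - 33) = -32*(-232/7) = 7424/7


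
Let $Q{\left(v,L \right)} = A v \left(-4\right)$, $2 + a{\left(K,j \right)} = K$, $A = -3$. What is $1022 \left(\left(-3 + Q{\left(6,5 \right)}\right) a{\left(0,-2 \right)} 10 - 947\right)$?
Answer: $-2378194$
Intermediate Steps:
$a{\left(K,j \right)} = -2 + K$
$Q{\left(v,L \right)} = 12 v$ ($Q{\left(v,L \right)} = - 3 v \left(-4\right) = 12 v$)
$1022 \left(\left(-3 + Q{\left(6,5 \right)}\right) a{\left(0,-2 \right)} 10 - 947\right) = 1022 \left(\left(-3 + 12 \cdot 6\right) \left(-2 + 0\right) 10 - 947\right) = 1022 \left(\left(-3 + 72\right) \left(-2\right) 10 - 947\right) = 1022 \left(69 \left(-2\right) 10 - 947\right) = 1022 \left(\left(-138\right) 10 - 947\right) = 1022 \left(-1380 - 947\right) = 1022 \left(-2327\right) = -2378194$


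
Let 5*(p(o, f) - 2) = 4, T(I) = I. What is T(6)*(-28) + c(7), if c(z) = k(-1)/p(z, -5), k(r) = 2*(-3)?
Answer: -1191/7 ≈ -170.14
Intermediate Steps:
p(o, f) = 14/5 (p(o, f) = 2 + (⅕)*4 = 2 + ⅘ = 14/5)
k(r) = -6
c(z) = -15/7 (c(z) = -6/14/5 = -6*5/14 = -15/7)
T(6)*(-28) + c(7) = 6*(-28) - 15/7 = -168 - 15/7 = -1191/7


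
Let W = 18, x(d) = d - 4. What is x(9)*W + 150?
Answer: 240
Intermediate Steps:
x(d) = -4 + d
x(9)*W + 150 = (-4 + 9)*18 + 150 = 5*18 + 150 = 90 + 150 = 240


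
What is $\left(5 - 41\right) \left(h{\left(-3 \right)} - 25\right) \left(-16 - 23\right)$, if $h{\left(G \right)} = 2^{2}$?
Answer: $-29484$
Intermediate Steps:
$h{\left(G \right)} = 4$
$\left(5 - 41\right) \left(h{\left(-3 \right)} - 25\right) \left(-16 - 23\right) = \left(5 - 41\right) \left(4 - 25\right) \left(-16 - 23\right) = - 36 \left(\left(-21\right) \left(-39\right)\right) = \left(-36\right) 819 = -29484$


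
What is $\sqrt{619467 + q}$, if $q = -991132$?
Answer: $7 i \sqrt{7585} \approx 609.64 i$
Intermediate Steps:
$\sqrt{619467 + q} = \sqrt{619467 - 991132} = \sqrt{-371665} = 7 i \sqrt{7585}$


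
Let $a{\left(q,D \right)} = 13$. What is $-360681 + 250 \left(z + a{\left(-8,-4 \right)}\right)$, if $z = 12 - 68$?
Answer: $-371431$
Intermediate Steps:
$z = -56$ ($z = 12 - 68 = -56$)
$-360681 + 250 \left(z + a{\left(-8,-4 \right)}\right) = -360681 + 250 \left(-56 + 13\right) = -360681 + 250 \left(-43\right) = -360681 - 10750 = -371431$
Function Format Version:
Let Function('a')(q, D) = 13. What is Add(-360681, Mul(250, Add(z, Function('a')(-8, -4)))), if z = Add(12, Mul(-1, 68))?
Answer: -371431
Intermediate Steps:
z = -56 (z = Add(12, -68) = -56)
Add(-360681, Mul(250, Add(z, Function('a')(-8, -4)))) = Add(-360681, Mul(250, Add(-56, 13))) = Add(-360681, Mul(250, -43)) = Add(-360681, -10750) = -371431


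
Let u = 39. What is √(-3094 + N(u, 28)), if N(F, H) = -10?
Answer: 4*I*√194 ≈ 55.714*I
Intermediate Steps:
√(-3094 + N(u, 28)) = √(-3094 - 10) = √(-3104) = 4*I*√194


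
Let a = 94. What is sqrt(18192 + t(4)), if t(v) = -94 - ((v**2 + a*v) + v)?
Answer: sqrt(17702) ≈ 133.05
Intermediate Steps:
t(v) = -94 - v**2 - 95*v (t(v) = -94 - ((v**2 + 94*v) + v) = -94 - (v**2 + 95*v) = -94 + (-v**2 - 95*v) = -94 - v**2 - 95*v)
sqrt(18192 + t(4)) = sqrt(18192 + (-94 - 1*4**2 - 95*4)) = sqrt(18192 + (-94 - 1*16 - 380)) = sqrt(18192 + (-94 - 16 - 380)) = sqrt(18192 - 490) = sqrt(17702)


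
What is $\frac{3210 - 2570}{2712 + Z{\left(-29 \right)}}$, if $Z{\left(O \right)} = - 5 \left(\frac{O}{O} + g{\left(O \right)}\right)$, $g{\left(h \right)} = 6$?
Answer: $\frac{640}{2677} \approx 0.23907$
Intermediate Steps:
$Z{\left(O \right)} = -35$ ($Z{\left(O \right)} = - 5 \left(\frac{O}{O} + 6\right) = - 5 \left(1 + 6\right) = - 5 \cdot 7 = \left(-1\right) 35 = -35$)
$\frac{3210 - 2570}{2712 + Z{\left(-29 \right)}} = \frac{3210 - 2570}{2712 - 35} = \frac{640}{2677}$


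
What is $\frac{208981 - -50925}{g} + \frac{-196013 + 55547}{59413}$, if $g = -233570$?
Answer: $- \frac{24125219399}{6938547205} \approx -3.477$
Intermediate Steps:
$\frac{208981 - -50925}{g} + \frac{-196013 + 55547}{59413} = \frac{208981 - -50925}{-233570} + \frac{-196013 + 55547}{59413} = \left(208981 + 50925\right) \left(- \frac{1}{233570}\right) - \frac{140466}{59413} = 259906 \left(- \frac{1}{233570}\right) - \frac{140466}{59413} = - \frac{129953}{116785} - \frac{140466}{59413} = - \frac{24125219399}{6938547205}$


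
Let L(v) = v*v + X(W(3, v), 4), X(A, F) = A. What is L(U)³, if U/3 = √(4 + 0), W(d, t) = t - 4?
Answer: 54872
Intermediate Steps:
W(d, t) = -4 + t
U = 6 (U = 3*√(4 + 0) = 3*√4 = 3*2 = 6)
L(v) = -4 + v + v² (L(v) = v*v + (-4 + v) = v² + (-4 + v) = -4 + v + v²)
L(U)³ = (-4 + 6 + 6²)³ = (-4 + 6 + 36)³ = 38³ = 54872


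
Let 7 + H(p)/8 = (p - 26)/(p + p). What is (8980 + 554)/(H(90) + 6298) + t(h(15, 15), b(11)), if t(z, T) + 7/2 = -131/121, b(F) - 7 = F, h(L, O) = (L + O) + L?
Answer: -103911851/34003178 ≈ -3.0559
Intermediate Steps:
h(L, O) = O + 2*L
b(F) = 7 + F
H(p) = -56 + 4*(-26 + p)/p (H(p) = -56 + 8*((p - 26)/(p + p)) = -56 + 8*((-26 + p)/((2*p))) = -56 + 8*((-26 + p)*(1/(2*p))) = -56 + 8*((-26 + p)/(2*p)) = -56 + 4*(-26 + p)/p)
t(z, T) = -1109/242 (t(z, T) = -7/2 - 131/121 = -1109/242)
(8980 + 554)/(H(90) + 6298) + t(h(15, 15), b(11)) = (8980 + 554)/((-52 - 104/90) + 6298) - 1109/242 = 9534/((-52 - 104*1/90) + 6298) - 1109/242 = 9534/((-52 - 52/45) + 6298) - 1109/242 = 9534/(-2392/45 + 6298) - 1109/242 = 9534/(281018/45) - 1109/242 = 9534*(45/281018) - 1109/242 = 214515/140509 - 1109/242 = -103911851/34003178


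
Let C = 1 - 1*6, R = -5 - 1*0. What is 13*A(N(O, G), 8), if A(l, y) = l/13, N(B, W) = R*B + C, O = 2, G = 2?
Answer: -15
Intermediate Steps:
R = -5 (R = -5 + 0 = -5)
C = -5 (C = 1 - 6 = -5)
N(B, W) = -5 - 5*B (N(B, W) = -5*B - 5 = -5 - 5*B)
A(l, y) = l/13 (A(l, y) = l*(1/13) = l/13)
13*A(N(O, G), 8) = 13*((-5 - 5*2)/13) = 13*((-5 - 10)/13) = 13*((1/13)*(-15)) = 13*(-15/13) = -15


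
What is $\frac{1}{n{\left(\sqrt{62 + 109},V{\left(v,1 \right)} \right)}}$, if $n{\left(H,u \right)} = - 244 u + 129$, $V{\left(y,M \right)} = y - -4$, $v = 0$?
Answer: $- \frac{1}{847} \approx -0.0011806$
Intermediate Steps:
$V{\left(y,M \right)} = 4 + y$ ($V{\left(y,M \right)} = y + 4 = 4 + y$)
$n{\left(H,u \right)} = 129 - 244 u$
$\frac{1}{n{\left(\sqrt{62 + 109},V{\left(v,1 \right)} \right)}} = \frac{1}{129 - 244 \left(4 + 0\right)} = \frac{1}{129 - 976} = \frac{1}{-847} = - \frac{1}{847}$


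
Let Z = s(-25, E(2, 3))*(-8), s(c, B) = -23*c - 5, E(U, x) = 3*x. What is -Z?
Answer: 4560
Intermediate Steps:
s(c, B) = -5 - 23*c
Z = -4560 (Z = (-5 - 23*(-25))*(-8) = (-5 + 575)*(-8) = 570*(-8) = -4560)
-Z = -1*(-4560) = 4560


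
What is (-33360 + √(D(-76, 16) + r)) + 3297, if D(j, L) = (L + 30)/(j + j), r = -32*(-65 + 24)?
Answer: -30063 + √1894091/38 ≈ -30027.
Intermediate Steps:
r = 1312 (r = -32*(-41) = 1312)
D(j, L) = (30 + L)/(2*j) (D(j, L) = (30 + L)/((2*j)) = (30 + L)*(1/(2*j)) = (30 + L)/(2*j))
(-33360 + √(D(-76, 16) + r)) + 3297 = (-33360 + √((½)*(30 + 16)/(-76) + 1312)) + 3297 = (-33360 + √((½)*(-1/76)*46 + 1312)) + 3297 = (-33360 + √(-23/76 + 1312)) + 3297 = (-33360 + √(99689/76)) + 3297 = (-33360 + √1894091/38) + 3297 = -30063 + √1894091/38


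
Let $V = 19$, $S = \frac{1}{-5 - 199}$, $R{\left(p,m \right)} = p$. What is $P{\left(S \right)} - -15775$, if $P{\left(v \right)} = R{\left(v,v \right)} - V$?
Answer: $\frac{3214223}{204} \approx 15756.0$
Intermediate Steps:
$S = - \frac{1}{204}$ ($S = \frac{1}{-204} = - \frac{1}{204} \approx -0.004902$)
$P{\left(v \right)} = -19 + v$ ($P{\left(v \right)} = v - 19 = -19 + v$)
$P{\left(S \right)} - -15775 = \left(-19 - \frac{1}{204}\right) - -15775 = - \frac{3877}{204} + 15775 = \frac{3214223}{204}$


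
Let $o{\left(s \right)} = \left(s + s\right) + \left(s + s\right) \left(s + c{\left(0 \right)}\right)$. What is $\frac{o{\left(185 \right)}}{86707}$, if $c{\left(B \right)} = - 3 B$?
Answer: $\frac{2220}{2797} \approx 0.79371$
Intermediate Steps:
$o{\left(s \right)} = 2 s + 2 s^{2}$ ($o{\left(s \right)} = \left(s + s\right) + \left(s + s\right) \left(s - 0\right) = 2 s + 2 s \left(s + 0\right) = 2 s + 2 s s = 2 s + 2 s^{2}$)
$\frac{o{\left(185 \right)}}{86707} = \frac{2 \cdot 185 \left(1 + 185\right)}{86707} = 2 \cdot 185 \cdot 186 \cdot \frac{1}{86707} = 68820 \cdot \frac{1}{86707} = \frac{2220}{2797}$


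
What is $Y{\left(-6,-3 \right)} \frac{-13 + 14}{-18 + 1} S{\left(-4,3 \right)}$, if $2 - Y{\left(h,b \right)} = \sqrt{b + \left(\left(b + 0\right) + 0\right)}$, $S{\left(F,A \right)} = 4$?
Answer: $- \frac{8}{17} + \frac{4 i \sqrt{6}}{17} \approx -0.47059 + 0.57635 i$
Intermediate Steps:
$Y{\left(h,b \right)} = 2 - \sqrt{2} \sqrt{b}$ ($Y{\left(h,b \right)} = 2 - \sqrt{b + \left(\left(b + 0\right) + 0\right)} = 2 - \sqrt{b + \left(b + 0\right)} = 2 - \sqrt{b + b} = 2 - \sqrt{2 b} = 2 - \sqrt{2} \sqrt{b}$)
$Y{\left(-6,-3 \right)} \frac{-13 + 14}{-18 + 1} S{\left(-4,3 \right)} = \left(2 - \sqrt{2} \sqrt{-3}\right) \frac{-13 + 14}{-18 + 1} \cdot 4 = \left(2 - \sqrt{2} i \sqrt{3}\right) 1 \frac{1}{-17} \cdot 4 = \left(2 - i \sqrt{6}\right) 1 \left(- \frac{1}{17}\right) 4 = \left(2 - i \sqrt{6}\right) \left(- \frac{1}{17}\right) 4 = \left(- \frac{2}{17} + \frac{i \sqrt{6}}{17}\right) 4 = - \frac{8}{17} + \frac{4 i \sqrt{6}}{17}$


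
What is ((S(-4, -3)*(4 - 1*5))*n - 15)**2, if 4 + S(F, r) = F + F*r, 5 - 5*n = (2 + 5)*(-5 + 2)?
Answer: 32041/25 ≈ 1281.6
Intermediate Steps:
n = 26/5 (n = 1 - (2 + 5)*(-5 + 2)/5 = 1 - 7*(-3)/5 = 1 - 1/5*(-21) = 1 + 21/5 = 26/5 ≈ 5.2000)
S(F, r) = -4 + F + F*r (S(F, r) = -4 + (F + F*r) = -4 + F + F*r)
((S(-4, -3)*(4 - 1*5))*n - 15)**2 = (((-4 - 4 - 4*(-3))*(4 - 1*5))*(26/5) - 15)**2 = (((-4 - 4 + 12)*(4 - 5))*(26/5) - 15)**2 = ((4*(-1))*(26/5) - 15)**2 = (-4*26/5 - 15)**2 = (-104/5 - 15)**2 = (-179/5)**2 = 32041/25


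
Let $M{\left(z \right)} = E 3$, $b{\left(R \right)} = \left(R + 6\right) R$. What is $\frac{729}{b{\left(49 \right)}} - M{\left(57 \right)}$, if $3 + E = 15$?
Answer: $- \frac{96291}{2695} \approx -35.729$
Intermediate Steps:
$E = 12$ ($E = -3 + 15 = 12$)
$b{\left(R \right)} = R \left(6 + R\right)$ ($b{\left(R \right)} = \left(6 + R\right) R = R \left(6 + R\right)$)
$M{\left(z \right)} = 36$ ($M{\left(z \right)} = 12 \cdot 3 = 36$)
$\frac{729}{b{\left(49 \right)}} - M{\left(57 \right)} = \frac{729}{49 \left(6 + 49\right)} - 36 = \frac{729}{49 \cdot 55} - 36 = \frac{729}{2695} - 36 = - \frac{96291}{2695}$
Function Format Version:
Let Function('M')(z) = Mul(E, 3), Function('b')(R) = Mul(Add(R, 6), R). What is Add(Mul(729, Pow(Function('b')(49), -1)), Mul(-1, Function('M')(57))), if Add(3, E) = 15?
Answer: Rational(-96291, 2695) ≈ -35.729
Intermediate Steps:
E = 12 (E = Add(-3, 15) = 12)
Function('b')(R) = Mul(R, Add(6, R)) (Function('b')(R) = Mul(Add(6, R), R) = Mul(R, Add(6, R)))
Function('M')(z) = 36 (Function('M')(z) = Mul(12, 3) = 36)
Add(Mul(729, Pow(Function('b')(49), -1)), Mul(-1, Function('M')(57))) = Add(Mul(729, Pow(Mul(49, Add(6, 49)), -1)), Mul(-1, 36)) = Add(Mul(729, Pow(Mul(49, 55), -1)), -36) = Add(Mul(729, Pow(2695, -1)), -36) = Add(Mul(729, Rational(1, 2695)), -36) = Add(Rational(729, 2695), -36) = Rational(-96291, 2695)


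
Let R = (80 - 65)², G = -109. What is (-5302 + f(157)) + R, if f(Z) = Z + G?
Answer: -5029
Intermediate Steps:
f(Z) = -109 + Z (f(Z) = Z - 109 = -109 + Z)
R = 225 (R = 15² = 225)
(-5302 + f(157)) + R = (-5302 + (-109 + 157)) + 225 = (-5302 + 48) + 225 = -5254 + 225 = -5029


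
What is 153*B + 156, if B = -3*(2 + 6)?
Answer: -3516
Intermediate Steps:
B = -24 (B = -3*8 = -24)
153*B + 156 = 153*(-24) + 156 = -3672 + 156 = -3516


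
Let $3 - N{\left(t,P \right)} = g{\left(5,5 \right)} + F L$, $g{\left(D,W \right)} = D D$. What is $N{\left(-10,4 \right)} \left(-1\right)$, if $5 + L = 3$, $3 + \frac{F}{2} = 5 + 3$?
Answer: $2$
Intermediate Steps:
$g{\left(D,W \right)} = D^{2}$
$F = 10$ ($F = -6 + 2 \left(5 + 3\right) = -6 + 2 \cdot 8 = -6 + 16 = 10$)
$L = -2$ ($L = -5 + 3 = -2$)
$N{\left(t,P \right)} = -2$ ($N{\left(t,P \right)} = 3 - \left(5^{2} + 10 \left(-2\right)\right) = 3 - \left(25 - 20\right) = 3 - 5 = -2$)
$N{\left(-10,4 \right)} \left(-1\right) = \left(-2\right) \left(-1\right) = 2$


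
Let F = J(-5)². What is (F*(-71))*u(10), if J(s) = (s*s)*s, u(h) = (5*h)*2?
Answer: -110937500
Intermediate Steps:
u(h) = 10*h
J(s) = s³ (J(s) = s²*s = s³)
F = 15625 (F = ((-5)³)² = (-125)² = 15625)
(F*(-71))*u(10) = (15625*(-71))*(10*10) = -1109375*100 = -110937500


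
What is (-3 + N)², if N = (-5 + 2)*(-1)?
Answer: 0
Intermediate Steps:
N = 3 (N = -3*(-1) = 3)
(-3 + N)² = (-3 + 3)² = 0² = 0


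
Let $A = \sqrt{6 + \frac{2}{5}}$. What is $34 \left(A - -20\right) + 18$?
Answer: $698 + \frac{136 \sqrt{10}}{5} \approx 784.01$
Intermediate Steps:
$A = \frac{4 \sqrt{10}}{5}$ ($A = \sqrt{6 + 2 \cdot \frac{1}{5}} = \sqrt{6 + \frac{2}{5}} = \sqrt{\frac{32}{5}} = \frac{4 \sqrt{10}}{5} \approx 2.5298$)
$34 \left(A - -20\right) + 18 = 34 \left(\frac{4 \sqrt{10}}{5} - -20\right) + 18 = 34 \left(\frac{4 \sqrt{10}}{5} + 20\right) + 18 = 34 \left(20 + \frac{4 \sqrt{10}}{5}\right) + 18 = \left(680 + \frac{136 \sqrt{10}}{5}\right) + 18 = 698 + \frac{136 \sqrt{10}}{5}$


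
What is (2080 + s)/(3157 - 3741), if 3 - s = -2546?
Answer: -4629/584 ≈ -7.9264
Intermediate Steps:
s = 2549 (s = 3 - 1*(-2546) = 3 + 2546 = 2549)
(2080 + s)/(3157 - 3741) = (2080 + 2549)/(3157 - 3741) = 4629/(-584) = 4629*(-1/584) = -4629/584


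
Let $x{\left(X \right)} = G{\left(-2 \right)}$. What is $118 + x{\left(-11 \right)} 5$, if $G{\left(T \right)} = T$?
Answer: $108$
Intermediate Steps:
$x{\left(X \right)} = -2$
$118 + x{\left(-11 \right)} 5 = 118 - 10 = 108$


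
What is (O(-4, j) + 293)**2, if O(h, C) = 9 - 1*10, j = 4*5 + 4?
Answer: 85264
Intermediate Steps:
j = 24 (j = 20 + 4 = 24)
O(h, C) = -1 (O(h, C) = 9 - 10 = -1)
(O(-4, j) + 293)**2 = (-1 + 293)**2 = 292**2 = 85264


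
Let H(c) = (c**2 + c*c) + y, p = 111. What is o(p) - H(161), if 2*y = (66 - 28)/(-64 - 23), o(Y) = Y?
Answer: -4500578/87 ≈ -51731.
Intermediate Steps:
y = -19/87 (y = ((66 - 28)/(-64 - 23))/2 = (38/(-87))/2 = (38*(-1/87))/2 = (1/2)*(-38/87) = -19/87 ≈ -0.21839)
H(c) = -19/87 + 2*c**2 (H(c) = (c**2 + c*c) - 19/87 = (c**2 + c**2) - 19/87 = 2*c**2 - 19/87 = -19/87 + 2*c**2)
o(p) - H(161) = 111 - (-19/87 + 2*161**2) = 111 - (-19/87 + 2*25921) = 111 - (-19/87 + 51842) = 111 - 1*4510235/87 = 111 - 4510235/87 = -4500578/87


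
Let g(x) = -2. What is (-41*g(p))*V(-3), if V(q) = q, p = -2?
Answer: -246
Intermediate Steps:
(-41*g(p))*V(-3) = -41*(-2)*(-3) = 82*(-3) = -246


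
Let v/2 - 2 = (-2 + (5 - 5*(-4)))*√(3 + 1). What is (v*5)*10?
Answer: 4800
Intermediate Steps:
v = 96 (v = 4 + 2*((-2 + (5 - 5*(-4)))*√(3 + 1)) = 4 + 2*((-2 + (5 + 20))*√4) = 4 + 2*((-2 + 25)*2) = 4 + 2*(23*2) = 4 + 2*46 = 4 + 92 = 96)
(v*5)*10 = (96*5)*10 = 480*10 = 4800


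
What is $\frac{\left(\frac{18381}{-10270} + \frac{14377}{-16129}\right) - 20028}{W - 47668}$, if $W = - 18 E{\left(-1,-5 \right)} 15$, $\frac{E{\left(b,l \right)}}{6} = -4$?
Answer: $\frac{3317978774179}{6822579258040} \approx 0.48632$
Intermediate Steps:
$E{\left(b,l \right)} = -24$ ($E{\left(b,l \right)} = 6 \left(-4\right) = -24$)
$W = 6480$ ($W = \left(-18\right) \left(-24\right) 15 = 432 \cdot 15 = 6480$)
$\frac{\left(\frac{18381}{-10270} + \frac{14377}{-16129}\right) - 20028}{W - 47668} = \frac{\left(\frac{18381}{-10270} + \frac{14377}{-16129}\right) - 20028}{6480 - 47668} = \frac{\left(18381 \left(- \frac{1}{10270}\right) + 14377 \left(- \frac{1}{16129}\right)\right) - 20028}{-41188} = \left(\left(- \frac{18381}{10270} - \frac{14377}{16129}\right) - 20028\right) \left(- \frac{1}{41188}\right) = \left(- \frac{444118939}{165644830} - 20028\right) \left(- \frac{1}{41188}\right) = \left(- \frac{3317978774179}{165644830}\right) \left(- \frac{1}{41188}\right) = \frac{3317978774179}{6822579258040}$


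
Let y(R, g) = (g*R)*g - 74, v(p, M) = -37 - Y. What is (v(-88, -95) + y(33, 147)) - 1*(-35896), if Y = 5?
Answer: 748877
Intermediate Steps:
v(p, M) = -42 (v(p, M) = -37 - 1*5 = -37 - 5 = -42)
y(R, g) = -74 + R*g² (y(R, g) = (R*g)*g - 74 = R*g² - 74 = -74 + R*g²)
(v(-88, -95) + y(33, 147)) - 1*(-35896) = (-42 + (-74 + 33*147²)) - 1*(-35896) = (-42 + (-74 + 33*21609)) + 35896 = (-42 + (-74 + 713097)) + 35896 = (-42 + 713023) + 35896 = 712981 + 35896 = 748877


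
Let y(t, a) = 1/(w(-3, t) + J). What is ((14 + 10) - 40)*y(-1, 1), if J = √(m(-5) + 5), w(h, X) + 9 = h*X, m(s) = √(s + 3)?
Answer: 16/(6 - √(5 + I*√2)) ≈ 4.2459 + 0.35534*I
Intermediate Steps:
m(s) = √(3 + s)
w(h, X) = -9 + X*h (w(h, X) = -9 + h*X = -9 + X*h)
J = √(5 + I*√2) (J = √(√(3 - 5) + 5) = √(√(-2) + 5) = √(I*√2 + 5) = √(5 + I*√2) ≈ 2.2579 + 0.31317*I)
y(t, a) = 1/(-9 + √(5 + I*√2) - 3*t) (y(t, a) = 1/((-9 + t*(-3)) + √(5 + I*√2)) = 1/((-9 - 3*t) + √(5 + I*√2)) = 1/(-9 + √(5 + I*√2) - 3*t))
((14 + 10) - 40)*y(-1, 1) = ((14 + 10) - 40)/(-9 + √(5 + I*√2) - 3*(-1)) = (24 - 40)/(-9 + √(5 + I*√2) + 3) = -16/(-6 + √(5 + I*√2))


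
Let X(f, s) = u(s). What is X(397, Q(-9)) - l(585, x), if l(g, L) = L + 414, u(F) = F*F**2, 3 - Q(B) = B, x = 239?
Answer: 1075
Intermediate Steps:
Q(B) = 3 - B
u(F) = F**3
X(f, s) = s**3
l(g, L) = 414 + L
X(397, Q(-9)) - l(585, x) = (3 - 1*(-9))**3 - (414 + 239) = (3 + 9)**3 - 1*653 = 12**3 - 653 = 1728 - 653 = 1075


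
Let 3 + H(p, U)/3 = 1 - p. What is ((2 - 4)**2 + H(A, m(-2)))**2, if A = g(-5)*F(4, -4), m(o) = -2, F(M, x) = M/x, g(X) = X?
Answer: 289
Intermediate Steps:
A = 5 (A = -20/(-4) = -20*(-1)/4 = -5*(-1) = 5)
H(p, U) = -6 - 3*p (H(p, U) = -9 + 3*(1 - p) = -9 + (3 - 3*p) = -6 - 3*p)
((2 - 4)**2 + H(A, m(-2)))**2 = ((2 - 4)**2 + (-6 - 3*5))**2 = ((-2)**2 + (-6 - 15))**2 = (4 - 21)**2 = (-17)**2 = 289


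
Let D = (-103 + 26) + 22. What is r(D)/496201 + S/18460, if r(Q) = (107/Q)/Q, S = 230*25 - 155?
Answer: 1679628375019/5541721628300 ≈ 0.30309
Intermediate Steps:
D = -55 (D = -77 + 22 = -55)
S = 5595 (S = 5750 - 155 = 5595)
r(Q) = 107/Q²
r(D)/496201 + S/18460 = (107/(-55)²)/496201 + 5595/18460 = (107*(1/3025))*(1/496201) + 5595*(1/18460) = (107/3025)*(1/496201) + 1119/3692 = 107/1501008025 + 1119/3692 = 1679628375019/5541721628300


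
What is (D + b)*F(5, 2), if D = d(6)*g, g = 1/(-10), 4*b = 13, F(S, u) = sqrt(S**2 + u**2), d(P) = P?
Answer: 53*sqrt(29)/20 ≈ 14.271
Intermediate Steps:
b = 13/4 (b = (1/4)*13 = 13/4 ≈ 3.2500)
g = -1/10 ≈ -0.10000
D = -3/5 (D = 6*(-1/10) = -3/5 ≈ -0.60000)
(D + b)*F(5, 2) = (-3/5 + 13/4)*sqrt(5**2 + 2**2) = 53*sqrt(25 + 4)/20 = 53*sqrt(29)/20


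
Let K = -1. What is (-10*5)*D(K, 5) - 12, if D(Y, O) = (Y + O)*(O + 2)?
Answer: -1412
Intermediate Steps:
D(Y, O) = (2 + O)*(O + Y) (D(Y, O) = (O + Y)*(2 + O) = (2 + O)*(O + Y))
(-10*5)*D(K, 5) - 12 = (-10*5)*(5² + 2*5 + 2*(-1) + 5*(-1)) - 12 = -50*(25 + 10 - 2 - 5) - 12 = -50*28 - 12 = -1400 - 12 = -1412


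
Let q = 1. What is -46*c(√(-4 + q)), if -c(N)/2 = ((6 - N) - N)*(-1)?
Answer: -552 + 184*I*√3 ≈ -552.0 + 318.7*I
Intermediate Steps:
c(N) = 12 - 4*N (c(N) = -2*((6 - N) - N)*(-1) = -2*(6 - 2*N)*(-1) = -2*(-6 + 2*N) = 12 - 4*N)
-46*c(√(-4 + q)) = -46*(12 - 4*√(-4 + 1)) = -46*(12 - 4*I*√3) = -552 + 184*I*√3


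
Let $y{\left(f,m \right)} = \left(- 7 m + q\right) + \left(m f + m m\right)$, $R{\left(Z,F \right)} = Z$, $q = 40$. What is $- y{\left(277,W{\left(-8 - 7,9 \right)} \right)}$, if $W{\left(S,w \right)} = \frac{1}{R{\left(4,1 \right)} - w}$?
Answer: $\frac{349}{25} \approx 13.96$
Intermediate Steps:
$W{\left(S,w \right)} = \frac{1}{4 - w}$
$y{\left(f,m \right)} = 40 + m^{2} - 7 m + f m$ ($y{\left(f,m \right)} = \left(- 7 m + 40\right) + \left(m f + m m\right) = \left(40 - 7 m\right) + \left(f m + m^{2}\right) = \left(40 - 7 m\right) + \left(m^{2} + f m\right) = 40 + m^{2} - 7 m + f m$)
$- y{\left(277,W{\left(-8 - 7,9 \right)} \right)} = - (40 + \left(- \frac{1}{-4 + 9}\right)^{2} - 7 \left(- \frac{1}{-4 + 9}\right) + 277 \left(- \frac{1}{-4 + 9}\right)) = - (40 + \left(- \frac{1}{5}\right)^{2} - 7 \left(- \frac{1}{5}\right) + 277 \left(- \frac{1}{5}\right)) = - (40 + \left(\left(-1\right) \frac{1}{5}\right)^{2} - 7 \left(\left(-1\right) \frac{1}{5}\right) + 277 \left(\left(-1\right) \frac{1}{5}\right)) = - (40 + \left(- \frac{1}{5}\right)^{2} - - \frac{7}{5} + 277 \left(- \frac{1}{5}\right)) = - (40 + \frac{1}{25} + \frac{7}{5} - \frac{277}{5}) = \left(-1\right) \left(- \frac{349}{25}\right) = \frac{349}{25}$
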